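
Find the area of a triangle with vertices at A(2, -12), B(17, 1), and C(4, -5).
Using the coordinate formula: Area = (1/2)|x₁(y₂-y₃) + x₂(y₃-y₁) + x₃(y₁-y₂)|
Area = (1/2)|2(1-(-5)) + 17((-5)-(-12)) + 4((-12)-1)|
Area = (1/2)|2*6 + 17*7 + 4*(-13)|
Area = (1/2)|12 + 119 + (-52)|
Area = (1/2)*79 = 39.50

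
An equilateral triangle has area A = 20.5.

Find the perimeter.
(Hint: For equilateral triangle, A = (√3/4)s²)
A = (√3/4)s²  →  s² = 4A/√3 = 4·20.5/√3 = 47.3427
s = 6.8806
Perimeter = 3s = 20.64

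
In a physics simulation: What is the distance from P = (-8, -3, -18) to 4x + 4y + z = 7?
d = |4(-8) + 4(-3) + 1(-18) - (7)| / √(4² + 4² + 1²) = 69/√33 = 12.01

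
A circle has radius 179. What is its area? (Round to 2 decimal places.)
Area = pi * r²
Area = pi * 179²
Area = pi * 32041
Area = 100659.77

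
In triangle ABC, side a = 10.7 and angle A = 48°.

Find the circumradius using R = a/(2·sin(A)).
R = a/(2·sin(A)) = 10.7/(2·sin(48°))
R = 10.7/(2·0.743145) = 10.7/1.486290 = 7.199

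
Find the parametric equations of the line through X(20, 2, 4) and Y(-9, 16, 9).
Direction vector d = Y - X = (-29, 14, 5)
x = 20 - 29t, y = 2 + 14t, z = 4 + 5t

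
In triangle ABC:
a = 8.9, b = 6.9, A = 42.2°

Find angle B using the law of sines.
sin(B)/b = sin(A)/a
sin(B) = b·sin(A)/a = 6.9·sin(42.2°)/8.9 = 0.520772
B = arcsin(0.520772) = 31.38°  (b ≤ a, so B ≤ A and the acute solution is unique)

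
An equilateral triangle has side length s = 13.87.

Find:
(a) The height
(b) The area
(a) Height h = s·√3/2 = 13.87·√3/2 = 12.01
(b) Area = (√3/4)·s² = (√3/4)·13.87² = (√3/4)·192.377 = 83.3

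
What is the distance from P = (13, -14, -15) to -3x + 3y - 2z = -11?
d = |(-3)(13) + 3(-14) + (-2)(-15) - (-11)| / √((-3)² + 3² + (-2)²) = 40/√22 = 8.528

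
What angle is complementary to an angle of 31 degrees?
Complementary angles sum to 90 degrees.
Other angle = 90 - 31
Other angle = 59 degrees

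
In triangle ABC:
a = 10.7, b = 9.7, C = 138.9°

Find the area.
Using A = ½ab·sin(C):
A = ½·10.7·9.7·sin(138.9°) = ½·103.79·0.657375 = 34.11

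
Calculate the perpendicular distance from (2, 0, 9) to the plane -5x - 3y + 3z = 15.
d = |(-5)(2) + (-3)(0) + 3(9) - (15)| / √((-5)² + (-3)² + 3²) = 2/√43 = 0.305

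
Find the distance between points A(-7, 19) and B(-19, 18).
Using the distance formula: d = sqrt((x₂-x₁)² + (y₂-y₁)²)
dx = (-19) - (-7) = -12
dy = 18 - 19 = -1
d = sqrt((-12)² + (-1)²) = sqrt(144 + 1) = sqrt(145) = 12.04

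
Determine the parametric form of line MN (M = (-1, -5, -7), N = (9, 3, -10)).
Direction vector d = N - M = (10, 8, -3)
x = -1 + 10t, y = -5 + 8t, z = -7 - 3t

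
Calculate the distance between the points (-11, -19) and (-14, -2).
Using the distance formula: d = sqrt((x₂-x₁)² + (y₂-y₁)²)
dx = (-14) - (-11) = -3
dy = (-2) - (-19) = 17
d = sqrt((-3)² + 17²) = sqrt(9 + 289) = sqrt(298) = 17.26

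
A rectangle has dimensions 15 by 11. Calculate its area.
Area = length * width
Area = 15 * 11
Area = 165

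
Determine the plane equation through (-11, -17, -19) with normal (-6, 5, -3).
d = n·P = (-6)(-11) + (5)(-17) + (-3)(-19) = 38
Plane: -6x + 5y - 3z = 38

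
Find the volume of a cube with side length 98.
Volume = s³
Volume = 98³
Volume = 941192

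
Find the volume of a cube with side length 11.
Volume = s³
Volume = 11³
Volume = 1331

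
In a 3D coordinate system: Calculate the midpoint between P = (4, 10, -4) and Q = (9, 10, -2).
Midpoint = ((4+9)/2, (10+10)/2, (-4-2)/2) = (6.5, 10, -3)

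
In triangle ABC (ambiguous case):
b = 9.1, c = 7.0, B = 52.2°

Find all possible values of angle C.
sin(C)/c = sin(B)/b  →  sin(C) = c·sin(B)/b = 7.0·sin(52.2°)/9.1 = 0.607812
C₁ = arcsin(0.607812) = 37.43°,  C₂ = 180° - C₁ = 142.57°
Check C₂: A = 180° - 52.2° - 142.57° = -14.77° ≤ 0, rejected
C = 37.43° (one solution)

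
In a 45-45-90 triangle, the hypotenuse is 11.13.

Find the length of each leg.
In a 45-45-90 triangle, hypotenuse = leg·√2  →  leg = hypotenuse/√2
leg = 11.13/√2 = 7.87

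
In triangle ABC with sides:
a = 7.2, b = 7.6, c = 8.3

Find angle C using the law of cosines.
cos(C) = (a² + b² - c²)/(2ab)
cos(C) = (7.2² + 7.6² - 8.3²)/(2·7.2·7.6) = 40.71/109.44 = 0.371985
C = arccos(0.371985) = 68.16°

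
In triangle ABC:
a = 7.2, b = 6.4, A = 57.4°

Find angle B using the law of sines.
sin(B)/b = sin(A)/a
sin(B) = b·sin(A)/a = 6.4·sin(57.4°)/7.2 = 0.748847
B = arcsin(0.748847) = 48.49°  (b ≤ a, so B ≤ A and the acute solution is unique)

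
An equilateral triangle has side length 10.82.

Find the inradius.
For an equilateral triangle, r = s/(2√3) where s is the side.
r = 10.82/(2√3) = 10.82/3.464102 = 3.123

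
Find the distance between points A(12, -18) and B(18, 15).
Using the distance formula: d = sqrt((x₂-x₁)² + (y₂-y₁)²)
dx = 18 - 12 = 6
dy = 15 - (-18) = 33
d = sqrt(6² + 33²) = sqrt(36 + 1089) = sqrt(1125) = 33.54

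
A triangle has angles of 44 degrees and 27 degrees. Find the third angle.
Sum of angles in a triangle = 180 degrees
Third angle = 180 - 44 - 27
Third angle = 109 degrees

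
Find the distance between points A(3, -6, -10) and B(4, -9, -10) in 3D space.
d = √[(1)² + (-3)² + (0)²] = √10 = 3.162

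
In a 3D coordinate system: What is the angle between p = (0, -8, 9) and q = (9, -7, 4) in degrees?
p·q = 92, |p|² = 145, |q|² = 146
cos θ = 92/√21170 ≈ 0.6323
θ ≈ 50.78°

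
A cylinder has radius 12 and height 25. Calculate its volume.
Volume = pi * r² * h
Volume = pi * 12² * 25
Volume = pi * 144 * 25
Volume = pi * 3600
Volume = 11309.73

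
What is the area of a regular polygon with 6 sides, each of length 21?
For a regular 6-gon with side length s = 21:
Apothem a = s / (2*tan(pi/6)) = 21 / (2*tan(pi/6)) ≈ 18.1865
Perimeter P = 6 * 21 = 126
Area = (1/2) * P * a = (1/2) * 126 * 18.1865 = 1145.75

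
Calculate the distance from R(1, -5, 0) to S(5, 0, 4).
d = √[(4)² + (5)² + (4)²] = √57 = 7.55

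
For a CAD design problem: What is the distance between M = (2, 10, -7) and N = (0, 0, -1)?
d = √[(-2)² + (-10)² + (6)²] = √140 = 11.83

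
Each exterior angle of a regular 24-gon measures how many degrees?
Exterior angle of a regular n-gon = 360/n
Exterior angle = 360/24
Exterior angle = 15 degrees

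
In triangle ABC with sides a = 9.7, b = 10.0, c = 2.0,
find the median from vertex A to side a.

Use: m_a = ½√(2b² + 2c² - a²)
m_a = ½√(2·10.0² + 2·2.0² - 9.7²)
m_a = ½√(200 + 8 - 94.09) = ½√113.91 = 5.336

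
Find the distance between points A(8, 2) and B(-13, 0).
Using the distance formula: d = sqrt((x₂-x₁)² + (y₂-y₁)²)
dx = (-13) - 8 = -21
dy = 0 - 2 = -2
d = sqrt((-21)² + (-2)²) = sqrt(441 + 4) = sqrt(445) = 21.10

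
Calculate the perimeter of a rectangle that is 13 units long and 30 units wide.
Perimeter = 2 * (length + width)
Perimeter = 2 * (13 + 30)
Perimeter = 2 * 43
Perimeter = 86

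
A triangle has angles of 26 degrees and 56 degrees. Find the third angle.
Sum of angles in a triangle = 180 degrees
Third angle = 180 - 26 - 56
Third angle = 98 degrees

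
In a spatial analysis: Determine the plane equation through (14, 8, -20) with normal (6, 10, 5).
d = n·P = (6)(14) + (10)(8) + (5)(-20) = 64
Plane: 6x + 10y + 5z = 64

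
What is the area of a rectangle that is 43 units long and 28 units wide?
Area = length * width
Area = 43 * 28
Area = 1204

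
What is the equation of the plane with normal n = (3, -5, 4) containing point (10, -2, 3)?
d = n·P = (3)(10) + (-5)(-2) + (4)(3) = 52
Plane: 3x - 5y + 4z = 52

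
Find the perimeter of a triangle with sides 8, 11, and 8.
Perimeter = sum of all sides
Perimeter = 8 + 11 + 8
Perimeter = 27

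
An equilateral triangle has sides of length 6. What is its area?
Area = (sqrt(3)/4) * s²
Area = (sqrt(3)/4) * 6²
Area = (sqrt(3)/4) * 36
Area = 15.59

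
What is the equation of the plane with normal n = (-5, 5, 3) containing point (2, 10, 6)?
d = n·P = (-5)(2) + (5)(10) + (3)(6) = 58
Plane: -5x + 5y + 3z = 58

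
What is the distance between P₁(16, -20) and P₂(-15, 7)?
Using the distance formula: d = sqrt((x₂-x₁)² + (y₂-y₁)²)
dx = (-15) - 16 = -31
dy = 7 - (-20) = 27
d = sqrt((-31)² + 27²) = sqrt(961 + 729) = sqrt(1690) = 41.11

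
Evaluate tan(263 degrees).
tan(263 degrees) = 8.1443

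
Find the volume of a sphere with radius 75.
Volume = (4/3) * pi * r³
Volume = (4/3) * pi * 75³
Volume = (4/3) * pi * 421875
Volume = 1767145.87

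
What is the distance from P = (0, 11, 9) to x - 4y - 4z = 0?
d = |1(0) + (-4)(11) + (-4)(9) - (0)| / √(1² + (-4)² + (-4)²) = 80/√33 = 13.93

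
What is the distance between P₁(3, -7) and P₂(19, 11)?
Using the distance formula: d = sqrt((x₂-x₁)² + (y₂-y₁)²)
dx = 19 - 3 = 16
dy = 11 - (-7) = 18
d = sqrt(16² + 18²) = sqrt(256 + 324) = sqrt(580) = 24.08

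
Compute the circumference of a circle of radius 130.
Circumference = 2 * pi * r
Circumference = 2 * pi * 130
Circumference = 816.81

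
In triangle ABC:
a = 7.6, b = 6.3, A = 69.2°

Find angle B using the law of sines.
sin(B)/b = sin(A)/a
sin(B) = b·sin(A)/a = 6.3·sin(69.2°)/7.6 = 0.774921
B = arcsin(0.774921) = 50.8°  (b ≤ a, so B ≤ A and the acute solution is unique)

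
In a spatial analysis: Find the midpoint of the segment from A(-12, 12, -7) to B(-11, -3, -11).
Midpoint = ((-12-11)/2, (12-3)/2, (-7-11)/2) = (-11.5, 4.5, -9)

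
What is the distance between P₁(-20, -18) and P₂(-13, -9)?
Using the distance formula: d = sqrt((x₂-x₁)² + (y₂-y₁)²)
dx = (-13) - (-20) = 7
dy = (-9) - (-18) = 9
d = sqrt(7² + 9²) = sqrt(49 + 81) = sqrt(130) = 11.40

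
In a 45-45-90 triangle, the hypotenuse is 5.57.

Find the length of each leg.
In a 45-45-90 triangle, hypotenuse = leg·√2  →  leg = hypotenuse/√2
leg = 5.57/√2 = 3.939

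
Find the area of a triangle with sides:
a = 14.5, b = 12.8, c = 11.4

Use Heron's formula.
s = (a+b+c)/2 = (14.5+12.8+11.4)/2 = 19.35
A = √(s(s-a)(s-b)(s-c)) = √(19.35·4.85·6.55·7.95)
A = √4886.87 = 69.91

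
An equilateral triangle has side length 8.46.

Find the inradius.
For an equilateral triangle, r = s/(2√3) where s is the side.
r = 8.46/(2√3) = 8.46/3.464102 = 2.442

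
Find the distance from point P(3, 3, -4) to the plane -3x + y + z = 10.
d = |(-3)(3) + 1(3) + 1(-4) - (10)| / √((-3)² + 1² + 1²) = 20/√11 = 6.03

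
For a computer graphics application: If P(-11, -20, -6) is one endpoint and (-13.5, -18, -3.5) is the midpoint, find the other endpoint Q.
Q = (2×(-13.5) - (-11), 2×(-18) - (-20), 2×(-3.5) - (-6)) = (-16, -16, -1)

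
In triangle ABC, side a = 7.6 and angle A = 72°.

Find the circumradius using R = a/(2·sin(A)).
R = a/(2·sin(A)) = 7.6/(2·sin(72°))
R = 7.6/(2·0.951057) = 7.6/1.902113 = 3.996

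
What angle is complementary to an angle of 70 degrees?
Complementary angles sum to 90 degrees.
Other angle = 90 - 70
Other angle = 20 degrees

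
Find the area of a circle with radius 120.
Area = pi * r²
Area = pi * 120²
Area = pi * 14400
Area = 45238.93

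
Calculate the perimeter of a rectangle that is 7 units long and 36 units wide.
Perimeter = 2 * (length + width)
Perimeter = 2 * (7 + 36)
Perimeter = 2 * 43
Perimeter = 86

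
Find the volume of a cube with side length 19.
Volume = s³
Volume = 19³
Volume = 6859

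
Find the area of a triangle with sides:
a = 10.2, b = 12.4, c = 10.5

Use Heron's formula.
s = (a+b+c)/2 = (10.2+12.4+10.5)/2 = 16.55
A = √(s(s-a)(s-b)(s-c)) = √(16.55·6.35·4.15·6.05)
A = √2638.61 = 51.37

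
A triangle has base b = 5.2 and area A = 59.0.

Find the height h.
A = ½bh  →  h = 2A/b
h = 2·59.0/5.2 = 22.69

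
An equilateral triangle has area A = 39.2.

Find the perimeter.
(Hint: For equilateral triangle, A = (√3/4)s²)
A = (√3/4)s²  →  s² = 4A/√3 = 4·39.2/√3 = 90.5285
s = 9.51465
Perimeter = 3s = 28.54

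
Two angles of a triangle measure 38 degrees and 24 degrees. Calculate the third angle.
Sum of angles in a triangle = 180 degrees
Third angle = 180 - 38 - 24
Third angle = 118 degrees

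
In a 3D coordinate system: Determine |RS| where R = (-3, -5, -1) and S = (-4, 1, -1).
d = √[(-1)² + (6)² + (0)²] = √37 = 6.083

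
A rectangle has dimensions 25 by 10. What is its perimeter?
Perimeter = 2 * (length + width)
Perimeter = 2 * (25 + 10)
Perimeter = 2 * 35
Perimeter = 70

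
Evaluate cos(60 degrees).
cos(60 degrees) = 1/2
Decimal approximation: 0.5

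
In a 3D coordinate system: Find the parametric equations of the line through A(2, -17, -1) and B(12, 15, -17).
Direction vector d = B - A = (10, 32, -16)
x = 2 + 10t, y = -17 + 32t, z = -1 - 16t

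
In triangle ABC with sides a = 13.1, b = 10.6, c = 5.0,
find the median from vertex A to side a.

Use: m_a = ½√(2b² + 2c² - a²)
m_a = ½√(2·10.6² + 2·5.0² - 13.1²)
m_a = ½√(224.72 + 50 - 171.61) = ½√103.11 = 5.077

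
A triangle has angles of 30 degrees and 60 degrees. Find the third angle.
Sum of angles in a triangle = 180 degrees
Third angle = 180 - 30 - 60
Third angle = 90 degrees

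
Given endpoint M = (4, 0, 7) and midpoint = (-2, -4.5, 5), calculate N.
N = (2×(-2) - 4, 2×(-4.5) - 0, 2×5 - 7) = (-8, -9, 3)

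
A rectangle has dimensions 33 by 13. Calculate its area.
Area = length * width
Area = 33 * 13
Area = 429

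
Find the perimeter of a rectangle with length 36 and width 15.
Perimeter = 2 * (length + width)
Perimeter = 2 * (36 + 15)
Perimeter = 2 * 51
Perimeter = 102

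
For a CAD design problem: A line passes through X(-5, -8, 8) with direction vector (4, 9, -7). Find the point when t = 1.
P(1) = (-5 + 4(1), -8 + 9(1), 8 + (-7)(1)) = (-1, 1, 1)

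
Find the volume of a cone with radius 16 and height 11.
Volume = (1/3) * pi * r² * h
Volume = (1/3) * pi * 16² * 11
Volume = (1/3) * pi * 256 * 11
Volume = (1/3) * pi * 2816
Volume = 2948.91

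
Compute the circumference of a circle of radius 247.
Circumference = 2 * pi * r
Circumference = 2 * pi * 247
Circumference = 1551.95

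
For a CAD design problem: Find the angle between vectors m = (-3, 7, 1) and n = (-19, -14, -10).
m·n = -51, |m|² = 59, |n|² = 657
cos θ = -51/√38763 ≈ -0.259
θ ≈ 105.0°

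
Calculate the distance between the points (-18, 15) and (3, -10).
Using the distance formula: d = sqrt((x₂-x₁)² + (y₂-y₁)²)
dx = 3 - (-18) = 21
dy = (-10) - 15 = -25
d = sqrt(21² + (-25)²) = sqrt(441 + 625) = sqrt(1066) = 32.65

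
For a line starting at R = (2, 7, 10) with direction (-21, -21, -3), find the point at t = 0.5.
P(0.5) = (2 + (-21)(0.5), 7 + (-21)(0.5), 10 + (-3)(0.5)) = (-8.5, -3.5, 8.5)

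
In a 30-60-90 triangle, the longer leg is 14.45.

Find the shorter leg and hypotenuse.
In a 30-60-90 triangle, sides are in ratio 1 : √3 : 2.
Long leg = short leg·√3  →  short leg = 14.45/√3 = 8.343
Hypotenuse = 2·(short leg) = 2·14.45/√3 = 16.69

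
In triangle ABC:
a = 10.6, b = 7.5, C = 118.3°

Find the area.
Using A = ½ab·sin(C):
A = ½·10.6·7.5·sin(118.3°) = ½·79.5·0.880477 = 35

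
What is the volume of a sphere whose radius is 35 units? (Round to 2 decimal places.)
Volume = (4/3) * pi * r³
Volume = (4/3) * pi * 35³
Volume = (4/3) * pi * 42875
Volume = 179594.38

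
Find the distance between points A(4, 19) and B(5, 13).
Using the distance formula: d = sqrt((x₂-x₁)² + (y₂-y₁)²)
dx = 5 - 4 = 1
dy = 13 - 19 = -6
d = sqrt(1² + (-6)²) = sqrt(1 + 36) = sqrt(37) = 6.08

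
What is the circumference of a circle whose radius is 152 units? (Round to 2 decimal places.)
Circumference = 2 * pi * r
Circumference = 2 * pi * 152
Circumference = 955.04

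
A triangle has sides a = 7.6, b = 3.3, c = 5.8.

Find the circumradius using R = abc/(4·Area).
s = (a+b+c)/2 = 8.35
Area = √(s(s-a)(s-b)(s-c)) = √(8.35·0.75·5.05·2.55) = 8.98028
R = abc/(4·Area) = (7.6·3.3·5.8)/(4·8.98028) = 145.464/35.92112 = 4.05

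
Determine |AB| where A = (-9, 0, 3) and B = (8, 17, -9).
d = √[(17)² + (17)² + (-12)²] = √722 = 26.87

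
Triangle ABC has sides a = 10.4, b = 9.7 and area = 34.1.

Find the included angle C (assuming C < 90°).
Area = ½ab·sin(C)  →  sin(C) = 2·Area/(ab)
sin(C) = 2·34.1/(10.4·9.7) = 0.676051
C = arcsin(0.676051) = 42.54°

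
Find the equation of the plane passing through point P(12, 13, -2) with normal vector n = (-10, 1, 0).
d = n·P = (-10)(12) + (1)(13) + (0)(-2) = -107
Plane: -10x + y = -107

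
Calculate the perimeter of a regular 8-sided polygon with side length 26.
Perimeter = number of sides * side length
Perimeter = 8 * 26
Perimeter = 208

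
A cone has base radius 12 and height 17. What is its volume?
Volume = (1/3) * pi * r² * h
Volume = (1/3) * pi * 12² * 17
Volume = (1/3) * pi * 144 * 17
Volume = (1/3) * pi * 2448
Volume = 2563.54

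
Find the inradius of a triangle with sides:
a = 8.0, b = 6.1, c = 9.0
s = (a+b+c)/2 = (8.0+6.1+9.0)/2 = 11.55
Area = √(s(s-a)(s-b)(s-c)) = √(11.55·3.55·5.45·2.55) = 23.8712
r = Area/s = 23.8712/11.55 = 2.067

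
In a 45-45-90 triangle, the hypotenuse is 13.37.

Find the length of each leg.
In a 45-45-90 triangle, hypotenuse = leg·√2  →  leg = hypotenuse/√2
leg = 13.37/√2 = 9.454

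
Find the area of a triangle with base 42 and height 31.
Area = (1/2) * base * height
Area = (1/2) * 42 * 31
Area = 651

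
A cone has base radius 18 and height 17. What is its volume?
Volume = (1/3) * pi * r² * h
Volume = (1/3) * pi * 18² * 17
Volume = (1/3) * pi * 324 * 17
Volume = (1/3) * pi * 5508
Volume = 5767.96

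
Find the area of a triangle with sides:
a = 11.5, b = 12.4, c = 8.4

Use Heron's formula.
s = (a+b+c)/2 = (11.5+12.4+8.4)/2 = 16.15
A = √(s(s-a)(s-b)(s-c)) = √(16.15·4.65·3.75·7.75)
A = √2182.52 = 46.72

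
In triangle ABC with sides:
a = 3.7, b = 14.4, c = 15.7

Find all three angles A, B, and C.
By the law of cosines:
cos(A) = (b² + c² - a²)/(2bc) = 0.973461  →  A = 13.23°
cos(B) = (a² + c² - b²)/(2ac) = 0.454639  →  B = 62.96°
cos(C) = (a² + b² - c²)/(2ab) = -0.238739  →  C = 103.8°
Check: A + B + C = 180.0° ✓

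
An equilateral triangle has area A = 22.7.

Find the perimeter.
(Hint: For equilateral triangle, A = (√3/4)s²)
A = (√3/4)s²  →  s² = 4A/√3 = 4·22.7/√3 = 52.4234
s = 7.2404
Perimeter = 3s = 21.72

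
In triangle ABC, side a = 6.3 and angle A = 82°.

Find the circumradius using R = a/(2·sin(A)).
R = a/(2·sin(A)) = 6.3/(2·sin(82°))
R = 6.3/(2·0.990268) = 6.3/1.980536 = 3.181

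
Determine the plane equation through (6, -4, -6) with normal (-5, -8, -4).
d = n·P = (-5)(6) + (-8)(-4) + (-4)(-6) = 26
Plane: -5x - 8y - 4z = 26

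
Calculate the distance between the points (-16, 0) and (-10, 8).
Using the distance formula: d = sqrt((x₂-x₁)² + (y₂-y₁)²)
dx = (-10) - (-16) = 6
dy = 8 - 0 = 8
d = sqrt(6² + 8²) = sqrt(36 + 64) = sqrt(100) = 10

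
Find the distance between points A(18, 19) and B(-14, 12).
Using the distance formula: d = sqrt((x₂-x₁)² + (y₂-y₁)²)
dx = (-14) - 18 = -32
dy = 12 - 19 = -7
d = sqrt((-32)² + (-7)²) = sqrt(1024 + 49) = sqrt(1073) = 32.76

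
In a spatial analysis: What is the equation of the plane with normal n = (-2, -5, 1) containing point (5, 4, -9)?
d = n·P = (-2)(5) + (-5)(4) + (1)(-9) = -39
Plane: -2x - 5y + z = -39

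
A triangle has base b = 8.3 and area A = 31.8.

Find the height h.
A = ½bh  →  h = 2A/b
h = 2·31.8/8.3 = 7.663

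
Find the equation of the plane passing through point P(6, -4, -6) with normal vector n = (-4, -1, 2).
d = n·P = (-4)(6) + (-1)(-4) + (2)(-6) = -32
Plane: -4x - y + 2z = -32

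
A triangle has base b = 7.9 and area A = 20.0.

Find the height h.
A = ½bh  →  h = 2A/b
h = 2·20.0/7.9 = 5.063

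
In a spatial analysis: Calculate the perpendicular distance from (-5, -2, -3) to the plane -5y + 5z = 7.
d = |0(-5) + (-5)(-2) + 5(-3) - (7)| / √(0² + (-5)² + 5²) = 12/√50 = 1.697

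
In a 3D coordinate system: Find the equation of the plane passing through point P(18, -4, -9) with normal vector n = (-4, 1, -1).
d = n·P = (-4)(18) + (1)(-4) + (-1)(-9) = -67
Plane: -4x + y - z = -67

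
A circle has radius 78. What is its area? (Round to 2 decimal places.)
Area = pi * r²
Area = pi * 78²
Area = pi * 6084
Area = 19113.45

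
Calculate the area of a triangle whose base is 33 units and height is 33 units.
Area = (1/2) * base * height
Area = (1/2) * 33 * 33
Area = 544.50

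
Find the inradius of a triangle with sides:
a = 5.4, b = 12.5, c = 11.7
s = (a+b+c)/2 = (5.4+12.5+11.7)/2 = 14.8
Area = √(s(s-a)(s-b)(s-c)) = √(14.8·9.4·2.3·3.1) = 31.4949
r = Area/s = 31.4949/14.8 = 2.128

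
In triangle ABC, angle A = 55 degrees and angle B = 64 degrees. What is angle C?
Sum of angles in a triangle = 180 degrees
Third angle = 180 - 55 - 64
Third angle = 61 degrees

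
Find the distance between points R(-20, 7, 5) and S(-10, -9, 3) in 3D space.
d = √[(10)² + (-16)² + (-2)²] = √360 = 18.97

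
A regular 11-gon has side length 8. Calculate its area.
For a regular 11-gon with side length s = 8:
Apothem a = s / (2*tan(pi/11)) = 8 / (2*tan(pi/11)) ≈ 13.6227
Perimeter P = 11 * 8 = 88
Area = (1/2) * P * a = (1/2) * 88 * 13.6227 = 599.40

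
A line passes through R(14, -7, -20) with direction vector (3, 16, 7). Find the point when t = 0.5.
P(0.5) = (14 + 3(0.5), -7 + 16(0.5), -20 + 7(0.5)) = (15.5, 1, -16.5)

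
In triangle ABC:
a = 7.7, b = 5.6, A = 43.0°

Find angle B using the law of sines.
sin(B)/b = sin(A)/a
sin(B) = b·sin(A)/a = 5.6·sin(43.0°)/7.7 = 0.495999
B = arcsin(0.495999) = 29.74°  (b ≤ a, so B ≤ A and the acute solution is unique)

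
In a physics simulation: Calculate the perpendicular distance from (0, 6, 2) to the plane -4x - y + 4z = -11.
d = |(-4)(0) + (-1)(6) + 4(2) - (-11)| / √((-4)² + (-1)² + 4²) = 13/√33 = 2.263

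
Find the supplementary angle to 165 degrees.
Supplementary angles sum to 180 degrees.
Other angle = 180 - 165
Other angle = 15 degrees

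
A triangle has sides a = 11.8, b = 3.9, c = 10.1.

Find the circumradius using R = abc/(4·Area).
s = (a+b+c)/2 = 12.9
Area = √(s(s-a)(s-b)(s-c)) = √(12.9·1.1·9·2.8) = 18.91
R = abc/(4·Area) = (11.8·3.9·10.1)/(4·18.91) = 464.802/75.64 = 6.145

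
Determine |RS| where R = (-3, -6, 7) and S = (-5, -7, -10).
d = √[(-2)² + (-1)² + (-17)²] = √294 = 17.15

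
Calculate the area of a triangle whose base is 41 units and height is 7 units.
Area = (1/2) * base * height
Area = (1/2) * 41 * 7
Area = 143.50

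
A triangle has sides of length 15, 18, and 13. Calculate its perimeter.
Perimeter = sum of all sides
Perimeter = 15 + 18 + 13
Perimeter = 46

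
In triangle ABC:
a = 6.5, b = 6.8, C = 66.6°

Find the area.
Using A = ½ab·sin(C):
A = ½·6.5·6.8·sin(66.6°) = ½·44.2·0.917755 = 20.28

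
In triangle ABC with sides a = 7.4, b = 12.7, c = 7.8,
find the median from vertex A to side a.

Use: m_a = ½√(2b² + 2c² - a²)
m_a = ½√(2·12.7² + 2·7.8² - 7.4²)
m_a = ½√(322.58 + 121.68 - 54.76) = ½√389.5 = 9.868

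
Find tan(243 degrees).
tan(243 degrees) = 1.9626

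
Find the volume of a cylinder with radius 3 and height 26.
Volume = pi * r² * h
Volume = pi * 3² * 26
Volume = pi * 9 * 26
Volume = pi * 234
Volume = 735.13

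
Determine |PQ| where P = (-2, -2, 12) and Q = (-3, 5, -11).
d = √[(-1)² + (7)² + (-23)²] = √579 = 24.06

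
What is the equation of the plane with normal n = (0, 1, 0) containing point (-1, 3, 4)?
d = n·P = (0)(-1) + (1)(3) + (0)(4) = 3
Plane: y = 3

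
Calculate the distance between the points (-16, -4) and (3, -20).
Using the distance formula: d = sqrt((x₂-x₁)² + (y₂-y₁)²)
dx = 3 - (-16) = 19
dy = (-20) - (-4) = -16
d = sqrt(19² + (-16)²) = sqrt(361 + 256) = sqrt(617) = 24.84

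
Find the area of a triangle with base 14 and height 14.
Area = (1/2) * base * height
Area = (1/2) * 14 * 14
Area = 98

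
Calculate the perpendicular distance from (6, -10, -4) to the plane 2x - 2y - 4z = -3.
d = |2(6) + (-2)(-10) + (-4)(-4) - (-3)| / √(2² + (-2)² + (-4)²) = 51/√24 = 10.41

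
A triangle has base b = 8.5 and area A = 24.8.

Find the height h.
A = ½bh  →  h = 2A/b
h = 2·24.8/8.5 = 5.835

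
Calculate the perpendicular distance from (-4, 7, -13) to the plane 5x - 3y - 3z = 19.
d = |5(-4) + (-3)(7) + (-3)(-13) - (19)| / √(5² + (-3)² + (-3)²) = 21/√43 = 3.202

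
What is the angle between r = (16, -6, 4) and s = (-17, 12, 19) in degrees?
r·s = -268, |r|² = 308, |s|² = 794
cos θ = -268/√244552 ≈ -0.5419
θ ≈ 122.8°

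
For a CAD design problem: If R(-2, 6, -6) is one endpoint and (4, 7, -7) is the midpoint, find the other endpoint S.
S = (2×4 - (-2), 2×7 - 6, 2×(-7) - (-6)) = (10, 8, -8)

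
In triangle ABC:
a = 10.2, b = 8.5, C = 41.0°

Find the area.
Using A = ½ab·sin(C):
A = ½·10.2·8.5·sin(41.0°) = ½·86.7·0.656059 = 28.44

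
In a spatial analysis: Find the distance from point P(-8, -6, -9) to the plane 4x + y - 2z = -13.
d = |4(-8) + 1(-6) + (-2)(-9) - (-13)| / √(4² + 1² + (-2)²) = 7/√21 = 1.528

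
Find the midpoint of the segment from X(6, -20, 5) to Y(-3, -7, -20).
Midpoint = ((6-3)/2, (-20-7)/2, (5-20)/2) = (1.5, -13.5, -7.5)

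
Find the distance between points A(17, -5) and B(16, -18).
Using the distance formula: d = sqrt((x₂-x₁)² + (y₂-y₁)²)
dx = 16 - 17 = -1
dy = (-18) - (-5) = -13
d = sqrt((-1)² + (-13)²) = sqrt(1 + 169) = sqrt(170) = 13.04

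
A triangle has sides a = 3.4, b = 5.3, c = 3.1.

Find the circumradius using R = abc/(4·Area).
s = (a+b+c)/2 = 5.9
Area = √(s(s-a)(s-b)(s-c)) = √(5.9·2.5·0.6·2.8) = 4.97795
R = abc/(4·Area) = (3.4·5.3·3.1)/(4·4.97795) = 55.862/19.9118 = 2.805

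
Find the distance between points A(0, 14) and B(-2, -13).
Using the distance formula: d = sqrt((x₂-x₁)² + (y₂-y₁)²)
dx = (-2) - 0 = -2
dy = (-13) - 14 = -27
d = sqrt((-2)² + (-27)²) = sqrt(4 + 729) = sqrt(733) = 27.07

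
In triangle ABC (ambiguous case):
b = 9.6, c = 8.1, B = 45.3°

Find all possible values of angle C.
sin(C)/c = sin(B)/b  →  sin(C) = c·sin(B)/b = 8.1·sin(45.3°)/9.6 = 0.599737
C₁ = arcsin(0.599737) = 36.85°,  C₂ = 180° - C₁ = 143.15°
Check C₂: A = 180° - 45.3° - 143.15° = -8.45° ≤ 0, rejected
C = 36.85° (one solution)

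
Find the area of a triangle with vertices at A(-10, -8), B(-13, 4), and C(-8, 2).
Using the coordinate formula: Area = (1/2)|x₁(y₂-y₃) + x₂(y₃-y₁) + x₃(y₁-y₂)|
Area = (1/2)|(-10)(4-2) + (-13)(2-(-8)) + (-8)((-8)-4)|
Area = (1/2)|(-10)*2 + (-13)*10 + (-8)*(-12)|
Area = (1/2)|(-20) + (-130) + 96|
Area = (1/2)*54 = 27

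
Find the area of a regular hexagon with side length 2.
For a regular 6-gon with side length s = 2:
Apothem a = s / (2*tan(pi/6)) = 2 / (2*tan(pi/6)) ≈ 1.7321
Perimeter P = 6 * 2 = 12
Area = (1/2) * P * a = (1/2) * 12 * 1.7321 = 10.39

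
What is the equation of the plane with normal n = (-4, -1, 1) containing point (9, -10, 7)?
d = n·P = (-4)(9) + (-1)(-10) + (1)(7) = -19
Plane: -4x - y + z = -19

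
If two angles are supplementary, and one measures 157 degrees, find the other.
Supplementary angles sum to 180 degrees.
Other angle = 180 - 157
Other angle = 23 degrees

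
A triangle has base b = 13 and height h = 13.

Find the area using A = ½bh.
A = ½·13·13 = 84.5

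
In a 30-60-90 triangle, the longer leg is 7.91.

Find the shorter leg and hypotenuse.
In a 30-60-90 triangle, sides are in ratio 1 : √3 : 2.
Long leg = short leg·√3  →  short leg = 7.91/√3 = 4.567
Hypotenuse = 2·(short leg) = 2·7.91/√3 = 9.134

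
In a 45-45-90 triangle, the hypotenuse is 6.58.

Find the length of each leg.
In a 45-45-90 triangle, hypotenuse = leg·√2  →  leg = hypotenuse/√2
leg = 6.58/√2 = 4.653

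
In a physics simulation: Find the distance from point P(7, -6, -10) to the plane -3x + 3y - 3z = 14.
d = |(-3)(7) + 3(-6) + (-3)(-10) - (14)| / √((-3)² + 3² + (-3)²) = 23/√27 = 4.426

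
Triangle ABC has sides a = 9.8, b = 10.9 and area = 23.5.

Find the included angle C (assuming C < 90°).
Area = ½ab·sin(C)  →  sin(C) = 2·Area/(ab)
sin(C) = 2·23.5/(9.8·10.9) = 0.439993
C = arcsin(0.439993) = 26.1°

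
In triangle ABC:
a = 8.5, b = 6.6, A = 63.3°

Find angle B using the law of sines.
sin(B)/b = sin(A)/a
sin(B) = b·sin(A)/a = 6.6·sin(63.3°)/8.5 = 0.693677
B = arcsin(0.693677) = 43.92°  (b ≤ a, so B ≤ A and the acute solution is unique)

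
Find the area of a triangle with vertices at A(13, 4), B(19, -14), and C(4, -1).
Using the coordinate formula: Area = (1/2)|x₁(y₂-y₃) + x₂(y₃-y₁) + x₃(y₁-y₂)|
Area = (1/2)|13((-14)-(-1)) + 19((-1)-4) + 4(4-(-14))|
Area = (1/2)|13*(-13) + 19*(-5) + 4*18|
Area = (1/2)|(-169) + (-95) + 72|
Area = (1/2)*192 = 96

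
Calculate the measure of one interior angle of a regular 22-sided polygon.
Interior angle of a regular n-gon = (n-2)*180/n
Interior angle = (22-2)*180/22
Interior angle = 20*180/22
Interior angle = 3600/22
Interior angle = 163.64 degrees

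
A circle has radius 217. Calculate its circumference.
Circumference = 2 * pi * r
Circumference = 2 * pi * 217
Circumference = 1363.45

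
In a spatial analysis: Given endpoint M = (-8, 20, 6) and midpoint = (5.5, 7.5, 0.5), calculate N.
N = (2×5.5 - (-8), 2×7.5 - 20, 2×0.5 - 6) = (19, -5, -5)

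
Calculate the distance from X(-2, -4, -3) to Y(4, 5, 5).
d = √[(6)² + (9)² + (8)²] = √181 = 13.45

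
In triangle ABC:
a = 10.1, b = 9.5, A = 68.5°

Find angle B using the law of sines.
sin(B)/b = sin(A)/a
sin(B) = b·sin(A)/a = 9.5·sin(68.5°)/10.1 = 0.875145
B = arcsin(0.875145) = 61.06°  (b ≤ a, so B ≤ A and the acute solution is unique)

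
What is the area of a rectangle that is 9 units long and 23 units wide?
Area = length * width
Area = 9 * 23
Area = 207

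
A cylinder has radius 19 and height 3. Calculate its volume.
Volume = pi * r² * h
Volume = pi * 19² * 3
Volume = pi * 361 * 3
Volume = pi * 1083
Volume = 3402.34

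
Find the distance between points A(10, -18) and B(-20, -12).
Using the distance formula: d = sqrt((x₂-x₁)² + (y₂-y₁)²)
dx = (-20) - 10 = -30
dy = (-12) - (-18) = 6
d = sqrt((-30)² + 6²) = sqrt(900 + 36) = sqrt(936) = 30.59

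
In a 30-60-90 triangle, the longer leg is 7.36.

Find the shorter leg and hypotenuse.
In a 30-60-90 triangle, sides are in ratio 1 : √3 : 2.
Long leg = short leg·√3  →  short leg = 7.36/√3 = 4.249
Hypotenuse = 2·(short leg) = 2·7.36/√3 = 8.499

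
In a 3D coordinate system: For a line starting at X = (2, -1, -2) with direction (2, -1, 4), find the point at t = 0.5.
P(0.5) = (2 + 2(0.5), -1 + (-1)(0.5), -2 + 4(0.5)) = (3, -1.5, 0)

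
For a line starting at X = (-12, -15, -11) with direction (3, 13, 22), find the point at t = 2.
P(2) = (-12 + 3(2), -15 + 13(2), -11 + 22(2)) = (-6, 11, 33)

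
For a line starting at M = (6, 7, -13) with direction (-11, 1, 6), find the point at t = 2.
P(2) = (6 + (-11)(2), 7 + 1(2), -13 + 6(2)) = (-16, 9, -1)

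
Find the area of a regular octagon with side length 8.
For a regular 8-gon with side length s = 8:
Apothem a = s / (2*tan(pi/8)) = 8 / (2*tan(pi/8)) ≈ 9.6569
Perimeter P = 8 * 8 = 64
Area = (1/2) * P * a = (1/2) * 64 * 9.6569 = 309.02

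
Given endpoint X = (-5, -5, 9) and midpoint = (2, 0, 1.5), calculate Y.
Y = (2×2 - (-5), 2×0 - (-5), 2×1.5 - 9) = (9, 5, -6)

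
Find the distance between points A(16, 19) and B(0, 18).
Using the distance formula: d = sqrt((x₂-x₁)² + (y₂-y₁)²)
dx = 0 - 16 = -16
dy = 18 - 19 = -1
d = sqrt((-16)² + (-1)²) = sqrt(256 + 1) = sqrt(257) = 16.03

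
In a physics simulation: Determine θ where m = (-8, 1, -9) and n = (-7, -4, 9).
m·n = -29, |m|² = 146, |n|² = 146
cos θ = -29/√21316 ≈ -0.1986
θ ≈ 101.5°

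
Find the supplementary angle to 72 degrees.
Supplementary angles sum to 180 degrees.
Other angle = 180 - 72
Other angle = 108 degrees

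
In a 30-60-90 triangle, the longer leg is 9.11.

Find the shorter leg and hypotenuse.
In a 30-60-90 triangle, sides are in ratio 1 : √3 : 2.
Long leg = short leg·√3  →  short leg = 9.11/√3 = 5.26
Hypotenuse = 2·(short leg) = 2·9.11/√3 = 10.52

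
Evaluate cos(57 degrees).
cos(57 degrees) = 0.5446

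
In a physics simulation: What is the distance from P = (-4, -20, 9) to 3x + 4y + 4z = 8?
d = |3(-4) + 4(-20) + 4(9) - (8)| / √(3² + 4² + 4²) = 64/√41 = 9.995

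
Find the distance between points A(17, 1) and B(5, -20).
Using the distance formula: d = sqrt((x₂-x₁)² + (y₂-y₁)²)
dx = 5 - 17 = -12
dy = (-20) - 1 = -21
d = sqrt((-12)² + (-21)²) = sqrt(144 + 441) = sqrt(585) = 24.19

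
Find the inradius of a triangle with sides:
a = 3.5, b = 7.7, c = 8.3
s = (a+b+c)/2 = (3.5+7.7+8.3)/2 = 9.75
Area = √(s(s-a)(s-b)(s-c)) = √(9.75·6.25·2.05·1.45) = 13.4587
r = Area/s = 13.4587/9.75 = 1.38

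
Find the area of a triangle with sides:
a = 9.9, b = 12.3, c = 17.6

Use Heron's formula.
s = (a+b+c)/2 = (9.9+12.3+17.6)/2 = 19.9
A = √(s(s-a)(s-b)(s-c)) = √(19.9·10·7.6·2.3)
A = √3478.52 = 58.98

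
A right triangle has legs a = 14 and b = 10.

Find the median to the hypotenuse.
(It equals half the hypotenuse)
Hypotenuse c = √(14² + 10²) = √296 = 17.2047
Median to hypotenuse = c/2 = 8.602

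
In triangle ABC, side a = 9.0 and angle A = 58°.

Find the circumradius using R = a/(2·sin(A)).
R = a/(2·sin(A)) = 9.0/(2·sin(58°))
R = 9.0/(2·0.848048) = 9.0/1.696096 = 5.306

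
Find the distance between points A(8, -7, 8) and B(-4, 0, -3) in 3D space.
d = √[(-12)² + (7)² + (-11)²] = √314 = 17.72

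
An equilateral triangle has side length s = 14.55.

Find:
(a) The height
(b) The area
(a) Height h = s·√3/2 = 14.55·√3/2 = 12.6
(b) Area = (√3/4)·s² = (√3/4)·14.55² = (√3/4)·211.703 = 91.67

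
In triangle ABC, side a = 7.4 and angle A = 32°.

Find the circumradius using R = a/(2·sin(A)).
R = a/(2·sin(A)) = 7.4/(2·sin(32°))
R = 7.4/(2·0.529919) = 7.4/1.059839 = 6.982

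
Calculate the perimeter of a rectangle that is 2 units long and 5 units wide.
Perimeter = 2 * (length + width)
Perimeter = 2 * (2 + 5)
Perimeter = 2 * 7
Perimeter = 14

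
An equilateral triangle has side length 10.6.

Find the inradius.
For an equilateral triangle, r = s/(2√3) where s is the side.
r = 10.6/(2√3) = 10.6/3.464102 = 3.06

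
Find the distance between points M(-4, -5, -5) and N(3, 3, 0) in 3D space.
d = √[(7)² + (8)² + (5)²] = √138 = 11.75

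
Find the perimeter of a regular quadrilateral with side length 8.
Perimeter = number of sides * side length
Perimeter = 4 * 8
Perimeter = 32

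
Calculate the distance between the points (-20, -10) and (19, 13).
Using the distance formula: d = sqrt((x₂-x₁)² + (y₂-y₁)²)
dx = 19 - (-20) = 39
dy = 13 - (-10) = 23
d = sqrt(39² + 23²) = sqrt(1521 + 529) = sqrt(2050) = 45.28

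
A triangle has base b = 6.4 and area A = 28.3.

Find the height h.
A = ½bh  →  h = 2A/b
h = 2·28.3/6.4 = 8.844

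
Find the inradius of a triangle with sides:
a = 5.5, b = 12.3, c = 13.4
s = (a+b+c)/2 = (5.5+12.3+13.4)/2 = 15.6
Area = √(s(s-a)(s-b)(s-c)) = √(15.6·10.1·3.3·2.2) = 33.8214
r = Area/s = 33.8214/15.6 = 2.168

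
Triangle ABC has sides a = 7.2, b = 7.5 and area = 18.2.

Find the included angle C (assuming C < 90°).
Area = ½ab·sin(C)  →  sin(C) = 2·Area/(ab)
sin(C) = 2·18.2/(7.2·7.5) = 0.674074
C = arcsin(0.674074) = 42.38°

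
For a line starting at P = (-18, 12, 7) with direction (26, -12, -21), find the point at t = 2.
P(2) = (-18 + 26(2), 12 + (-12)(2), 7 + (-21)(2)) = (34, -12, -35)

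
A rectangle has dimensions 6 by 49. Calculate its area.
Area = length * width
Area = 6 * 49
Area = 294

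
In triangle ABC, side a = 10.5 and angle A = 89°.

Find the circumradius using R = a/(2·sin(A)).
R = a/(2·sin(A)) = 10.5/(2·sin(89°))
R = 10.5/(2·0.999848) = 10.5/1.999695 = 5.251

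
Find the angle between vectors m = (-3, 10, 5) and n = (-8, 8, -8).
m·n = 64, |m|² = 134, |n|² = 192
cos θ = 64/√25728 ≈ 0.399
θ ≈ 66.48°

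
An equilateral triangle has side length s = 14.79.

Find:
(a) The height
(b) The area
(a) Height h = s·√3/2 = 14.79·√3/2 = 12.81
(b) Area = (√3/4)·s² = (√3/4)·14.79² = (√3/4)·218.744 = 94.72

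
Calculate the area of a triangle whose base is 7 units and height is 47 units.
Area = (1/2) * base * height
Area = (1/2) * 7 * 47
Area = 164.50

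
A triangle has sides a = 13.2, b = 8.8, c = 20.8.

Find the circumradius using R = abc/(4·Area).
s = (a+b+c)/2 = 21.4
Area = √(s(s-a)(s-b)(s-c)) = √(21.4·8.2·12.6·0.6) = 36.4229
R = abc/(4·Area) = (13.2·8.8·20.8)/(4·36.4229) = 2416.128/145.6916 = 16.58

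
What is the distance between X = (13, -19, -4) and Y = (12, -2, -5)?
d = √[(-1)² + (17)² + (-1)²] = √291 = 17.06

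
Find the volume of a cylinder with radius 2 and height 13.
Volume = pi * r² * h
Volume = pi * 2² * 13
Volume = pi * 4 * 13
Volume = pi * 52
Volume = 163.36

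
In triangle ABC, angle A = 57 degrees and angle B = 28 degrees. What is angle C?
Sum of angles in a triangle = 180 degrees
Third angle = 180 - 57 - 28
Third angle = 95 degrees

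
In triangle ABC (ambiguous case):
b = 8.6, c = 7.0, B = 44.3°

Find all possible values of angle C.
sin(C)/c = sin(B)/b  →  sin(C) = c·sin(B)/b = 7.0·sin(44.3°)/8.6 = 0.568478
C₁ = arcsin(0.568478) = 34.64°,  C₂ = 180° - C₁ = 145.36°
Check C₂: A = 180° - 44.3° - 145.36° = -9.66° ≤ 0, rejected
C = 34.64° (one solution)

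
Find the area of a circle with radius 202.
Area = pi * r²
Area = pi * 202²
Area = pi * 40804
Area = 128189.55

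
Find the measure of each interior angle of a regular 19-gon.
Interior angle of a regular n-gon = (n-2)*180/n
Interior angle = (19-2)*180/19
Interior angle = 17*180/19
Interior angle = 3060/19
Interior angle = 161.05 degrees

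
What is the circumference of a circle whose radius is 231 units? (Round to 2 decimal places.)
Circumference = 2 * pi * r
Circumference = 2 * pi * 231
Circumference = 1451.42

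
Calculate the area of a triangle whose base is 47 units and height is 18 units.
Area = (1/2) * base * height
Area = (1/2) * 47 * 18
Area = 423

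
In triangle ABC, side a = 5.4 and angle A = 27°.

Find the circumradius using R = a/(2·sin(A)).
R = a/(2·sin(A)) = 5.4/(2·sin(27°))
R = 5.4/(2·0.453990) = 5.4/0.907981 = 5.947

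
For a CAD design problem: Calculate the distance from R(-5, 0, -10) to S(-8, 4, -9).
d = √[(-3)² + (4)² + (1)²] = √26 = 5.099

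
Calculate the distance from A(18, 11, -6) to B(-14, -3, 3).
d = √[(-32)² + (-14)² + (9)²] = √1301 = 36.07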